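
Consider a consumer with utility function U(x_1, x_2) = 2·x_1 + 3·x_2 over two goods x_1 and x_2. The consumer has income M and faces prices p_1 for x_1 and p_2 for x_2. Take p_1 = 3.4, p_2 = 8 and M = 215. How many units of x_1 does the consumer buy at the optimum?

Linear utility — the consumer picks whichever good has higher MU/price: 2/3.4 = 0.5882 vs 3/8 = 0.375.
x_1 gives more utility per dollar, so spend all income on x_1: x_1* = M/p_1, x_2* = 0.
Numerically: x_1* = 63.2353, x_2* = 0.

x_1* = 63.2353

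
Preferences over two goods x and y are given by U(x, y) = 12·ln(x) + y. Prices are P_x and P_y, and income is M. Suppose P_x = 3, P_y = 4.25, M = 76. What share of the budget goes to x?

Set MRS = P_x/P_y: (12/x)/1 = P_x/P_y.
So x*(P_x,P_y) = 12·P_y/P_x, independent of income; and y* = (M − 12·P_y)/P_y.
At the given prices: x* = 12·4.25/3 = 17, and y* = 5.8824.
Expenditure on x: 3·17 = 51; share = 0.6711.

share on x = 0.6711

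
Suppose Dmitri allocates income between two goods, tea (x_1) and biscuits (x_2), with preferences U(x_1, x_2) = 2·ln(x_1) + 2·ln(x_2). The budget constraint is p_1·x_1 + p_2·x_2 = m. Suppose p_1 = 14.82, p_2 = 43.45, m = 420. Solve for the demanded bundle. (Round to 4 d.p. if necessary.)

x_1* = 14.17, x_2* = 4.8331

Tangency: MRS = x_2/x_1 = p_1/p_2.
Rearranging, p_2·x_2 = p_1·x_1. Substituting into the budget gives p_1·x_1·(1 + 1) = m.
Demand: x_1*(p_1,p_2,m) = 0.5·m/p_1 and x_2* = 0.5·m/p_2.
At p_1=14.82, p_2=43.45, m=420: x_1* = 0.5·420/14.82 = 14.17, x_2* = 4.8331.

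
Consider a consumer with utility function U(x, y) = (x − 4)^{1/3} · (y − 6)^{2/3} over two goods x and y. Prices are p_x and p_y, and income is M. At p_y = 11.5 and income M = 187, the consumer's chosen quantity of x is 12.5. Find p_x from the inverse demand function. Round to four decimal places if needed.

This is Cobb-Douglas in (x−4, y−6): tangency gives 1/3·p_y·(y−6) = 2/3·p_x·(x−4).
Substituting into the budget: x* = 4 + 1/3·(M − 4·p_x − 6·p_y)/p_x, and y* = 6 + 2/3·(…)/p_y.
Set x* = 12.5 in the demand function and solve for p_x: p_x = 4.

p_x = 4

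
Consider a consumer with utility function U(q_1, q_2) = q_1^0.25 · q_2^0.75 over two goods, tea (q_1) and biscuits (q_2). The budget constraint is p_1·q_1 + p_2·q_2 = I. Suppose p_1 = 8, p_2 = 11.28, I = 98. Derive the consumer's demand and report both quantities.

Tangency: MRS = (1/3)·q_2/q_1 = p_1/p_2.
So 0.25·p_2·q_2 = 0.75·p_1·q_1; combined with the budget, a share 0.25 of income goes to q_1.
Demand: q_1*(p_1,p_2,I) = 0.25·I/p_1 and q_2* = 0.75·I/p_2.
At p_1=8, p_2=11.28, I=98: q_1* = 0.25·98/8 = 3.0625, q_2* = 6.516.

q_1* = 3.0625, q_2* = 6.516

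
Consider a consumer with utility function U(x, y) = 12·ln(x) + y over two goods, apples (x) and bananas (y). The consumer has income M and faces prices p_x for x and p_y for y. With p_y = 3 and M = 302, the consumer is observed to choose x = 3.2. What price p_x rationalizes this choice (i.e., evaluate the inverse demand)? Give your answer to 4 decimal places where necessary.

p_x = 11.25

Set MRS = p_x/p_y: (12/x)/1 = p_x/p_y.
So x*(p_x,p_y) = 12·p_y/p_x, independent of income; and y* = (M − 12·p_y)/p_y.
Set x* = 3.2 in the demand function and solve for p_x: p_x = 11.25.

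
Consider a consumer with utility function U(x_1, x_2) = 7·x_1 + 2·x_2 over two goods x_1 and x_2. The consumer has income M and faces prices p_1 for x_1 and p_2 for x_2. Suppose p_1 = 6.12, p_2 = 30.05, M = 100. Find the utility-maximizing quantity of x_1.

Perfect substitutes: compare marginal utility per dollar. 7/p_1 vs 2/p_2 → 1.1438 vs 0.0666.
x_1 gives more utility per dollar, so spend all income on x_1: x_1* = M/p_1, x_2* = 0.
Numerically: x_1* = 16.3399, x_2* = 0.

x_1* = 16.3399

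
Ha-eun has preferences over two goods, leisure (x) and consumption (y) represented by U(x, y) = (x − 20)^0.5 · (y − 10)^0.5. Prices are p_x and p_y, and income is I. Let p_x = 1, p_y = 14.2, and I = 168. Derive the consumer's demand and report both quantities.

x* = 23, y* = 10.2113

MRS = (y−10)/(x−20). Tangency with p_x/p_y gives y−10 = (p_x/p_y)·(x−20).
After buying the subsistence bundle (20, 10), a share 0.5 of the remaining income goes to x: x* = 20 + 0.5·(I − 20p_x − 10p_y)/p_x.
Discretionary income = 168 − 20·1 − 10·14.2 = 6; x* = 20 + 0.5·6/1 = 23; y* = 10 + 0.5·6/14.2 = 10.2113.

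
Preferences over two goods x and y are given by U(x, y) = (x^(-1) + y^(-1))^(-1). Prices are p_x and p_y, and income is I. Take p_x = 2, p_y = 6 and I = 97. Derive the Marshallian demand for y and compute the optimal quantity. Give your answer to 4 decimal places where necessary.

MU_x ∝ x^(-2), MU_y ∝ y^(-2), so MRS = (y/x)^(2) = p_x/p_y.
Hence y/x = (p_x/p_y)^(1/(2)), i.e. raised to the 0.5 power.
Substitute y = (y/x)·x into the budget: x* = I/(p_x + p_y·(y/x)).
Numerically y/x = 0.57735, so x* = 97/(2 + 6·0.57735) = 17.7522 and y* = 0.57735·17.7522 = 10.2493.

y* = 10.2493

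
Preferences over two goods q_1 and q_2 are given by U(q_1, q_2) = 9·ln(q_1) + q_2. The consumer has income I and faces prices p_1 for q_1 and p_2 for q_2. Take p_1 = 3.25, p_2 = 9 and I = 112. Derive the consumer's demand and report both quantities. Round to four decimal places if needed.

MU_q_1 = 9/q_1, MU_q_2 = 1. Tangency: 9/q_1 = p_1/p_2.
So q_1*(p_1,p_2) = 9·p_2/p_1, independent of income; and q_2* = (I − 9·p_2)/p_2.
At the given prices: q_1* = 9·9/3.25 = 24.9231, and q_2* = 3.4444.

q_1* = 24.9231, q_2* = 3.4444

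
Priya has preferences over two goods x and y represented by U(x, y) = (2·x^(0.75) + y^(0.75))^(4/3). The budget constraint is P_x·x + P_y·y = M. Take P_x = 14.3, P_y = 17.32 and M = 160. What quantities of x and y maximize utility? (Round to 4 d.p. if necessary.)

With the ratio pinned down, the budget gives x* = M/(P_x + P_y·(y/x)) and y* = (y/x)·x*.
Numerically y/x = 0.029042, so x* = 160/(14.3 + 17.32·0.029042) = 10.8086 and y* = 0.029042·10.8086 = 0.3139.

x* = 10.8086, y* = 0.3139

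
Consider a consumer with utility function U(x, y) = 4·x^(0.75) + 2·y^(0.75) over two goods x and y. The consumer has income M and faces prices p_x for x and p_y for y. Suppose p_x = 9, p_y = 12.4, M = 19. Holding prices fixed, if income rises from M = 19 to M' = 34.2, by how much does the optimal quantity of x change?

MRS = MU_x/MU_y = 2·(y/x)^(0.25). Set equal to p_x/p_y.
Hence y/x = ((1/2)·p_x/p_y)^(1/(0.25)), i.e. raised to the 4 power.
Substitute y = (y/x)·x into the budget: x* = M/(p_x + p_y·(y/x)).
Numerically y/x = 0.017345, so x* = 19/(9 + 12.4·0.017345) = 2.0618.
At M' = 34.2: x* = 3.7113. Change: 3.7113 − 2.0618 = 1.6495.

Δx* = 1.6495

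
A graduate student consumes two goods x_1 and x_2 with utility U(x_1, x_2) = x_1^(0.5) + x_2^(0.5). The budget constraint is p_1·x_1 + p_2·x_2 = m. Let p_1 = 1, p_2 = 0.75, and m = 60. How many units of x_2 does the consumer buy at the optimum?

x_2* = 45.7143

From the CES first-order condition, (x_2/x_1)^(0.5) = p_1/p_2.
Hence x_2/x_1 = (p_1/p_2)^(1/(0.5)), i.e. raised to the 2 power.
Substitute x_2 = (x_2/x_1)·x_1 into the budget: x_1* = m/(p_1 + p_2·(x_2/x_1)).
Numerically x_2/x_1 = 1.777778, so x_1* = 60/(1 + 0.75·1.777778) = 25.7143 and x_2* = 1.777778·25.7143 = 45.7143.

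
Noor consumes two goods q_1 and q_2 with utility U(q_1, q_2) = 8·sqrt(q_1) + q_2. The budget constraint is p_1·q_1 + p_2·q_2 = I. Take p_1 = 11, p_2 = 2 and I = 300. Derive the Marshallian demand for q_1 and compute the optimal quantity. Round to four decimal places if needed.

Set MRS = p_1/p_2: 4·q_1^(−1/2) = p_1/p_2.
Thus q_1* = (4·p_2/p_1)² — independent of I — with the rest of income spent on q_2.
Plugging in: q_1* = (4·2/11)² = 0.5289.

q_1* = 0.5289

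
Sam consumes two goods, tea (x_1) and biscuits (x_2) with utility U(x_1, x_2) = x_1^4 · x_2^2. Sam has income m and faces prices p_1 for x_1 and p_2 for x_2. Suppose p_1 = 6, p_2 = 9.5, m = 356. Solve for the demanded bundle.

x_1* = 39.5556, x_2* = 12.4912

The MRS is 2·x_2/x_1. Set MRS = p_1/p_2.
Rearranging, p_2·x_2 = (1/2)·p_1·x_1. Substituting into the budget gives p_1·x_1·(1 + (1/2)) = m.
Demand: x_1*(p_1,p_2,m) = 2/3·m/p_1 and x_2* = 1/3·m/p_2.
At p_1=6, p_2=9.5, m=356: x_1* = 2/3·356/6 = 39.5556, x_2* = 12.4912.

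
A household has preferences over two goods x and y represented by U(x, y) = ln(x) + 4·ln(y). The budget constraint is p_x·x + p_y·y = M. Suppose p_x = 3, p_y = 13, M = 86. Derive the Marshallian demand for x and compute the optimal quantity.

Demand: x*(p_x,p_y,M) = 0.2·M/p_x and y* = 0.8·M/p_y.
At p_x=3, p_y=13, M=86: x* = 0.2·86/3 = 5.7333.

x* = 5.7333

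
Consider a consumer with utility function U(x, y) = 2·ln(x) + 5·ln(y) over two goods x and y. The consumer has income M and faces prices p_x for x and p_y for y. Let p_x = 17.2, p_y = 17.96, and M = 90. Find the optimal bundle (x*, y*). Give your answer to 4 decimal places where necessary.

MU_x/MU_y = (2·y)/(5·x); tangency sets this equal to p_x/p_y.
So 2·p_y·y = 5·p_x·x; combined with the budget, a share 2/7 of income goes to x.
Demand: x*(p_x,p_y,M) = 2/7·M/p_x and y* = 5/7·M/p_y.
At p_x=17.2, p_y=17.96, M=90: x* = 2/7·90/17.2 = 1.495, y* = 3.5794.

x* = 1.495, y* = 3.5794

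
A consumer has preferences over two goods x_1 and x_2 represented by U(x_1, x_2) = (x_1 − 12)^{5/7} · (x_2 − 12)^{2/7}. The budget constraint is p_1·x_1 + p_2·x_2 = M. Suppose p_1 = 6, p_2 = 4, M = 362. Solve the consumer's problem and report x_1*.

x_1* = 40.8095

Let x_1' = x_1−12, x_2' = x_2−12. MRS = (5/2)·x_2'/x_1' = p_1/p_2.
Substituting into the budget: x_1* = 12 + 5/7·(M − 12·p_1 − 12·p_2)/p_1, and x_2* = 12 + 2/7·(…)/p_2.
Discretionary income = 362 − 12·6 − 12·4 = 242; x_1* = 12 + 5/7·242/6 = 40.8095.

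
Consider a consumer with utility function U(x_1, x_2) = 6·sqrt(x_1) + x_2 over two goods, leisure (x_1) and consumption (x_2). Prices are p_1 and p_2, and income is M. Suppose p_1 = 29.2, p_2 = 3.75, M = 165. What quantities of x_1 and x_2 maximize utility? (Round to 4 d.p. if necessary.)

Solve: √x_1 = 3·p_2/p_1, so x_1*(p_1,p_2) = (3·p_2/p_1)², and x_2* = (M − p_1·x_1*)/p_2.
Plugging in: x_1* = (3·3.75/29.2)² = 0.1484, x_2* = 42.8442.

x_1* = 0.1484, x_2* = 42.8442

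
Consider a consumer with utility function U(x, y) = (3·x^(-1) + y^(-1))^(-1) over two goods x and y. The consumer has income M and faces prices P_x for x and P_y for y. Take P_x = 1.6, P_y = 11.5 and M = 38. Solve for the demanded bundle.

x* = 9.3216, y* = 2.0074

MU_x ∝ 3·x^(-2), MU_y ∝ y^(-2), so MRS = 3·(y/x)^(2) = P_x/P_y.
Solve for the ratio: y/x = [(1/3)·P_x/P_y]^(0.5).
Substitute y = (y/x)·x into the budget: x* = M/(P_x + P_y·(y/x)).
Numerically y/x = 0.215353, so x* = 38/(1.6 + 11.5·0.215353) = 9.3216 and y* = 0.215353·9.3216 = 2.0074.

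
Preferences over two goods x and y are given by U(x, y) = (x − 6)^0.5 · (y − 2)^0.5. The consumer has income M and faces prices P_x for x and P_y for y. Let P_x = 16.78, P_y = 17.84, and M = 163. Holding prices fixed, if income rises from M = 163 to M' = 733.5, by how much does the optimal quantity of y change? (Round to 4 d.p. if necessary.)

Δy* = 15.9893

MRS = (y−2)/(x−6). Tangency with P_x/P_y gives y−2 = (P_x/P_y)·(x−6).
Substituting into the budget: x* = 6 + 0.5·(M − 6·P_x − 2·P_y)/P_x, and y* = 2 + 0.5·(…)/P_y.
Discretionary income = 163 − 6·16.78 − 2·17.84 = 26.64; y* = 2 + 0.5·26.64/17.84 = 2.7466.
At M' = 733.5: y* = 18.736. Change: 18.736 − 2.7466 = 15.9893.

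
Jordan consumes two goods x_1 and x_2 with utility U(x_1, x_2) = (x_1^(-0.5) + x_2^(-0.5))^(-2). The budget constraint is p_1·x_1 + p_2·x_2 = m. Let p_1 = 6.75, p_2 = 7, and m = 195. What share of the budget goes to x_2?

share on x_2 = 0.503

Substitute x_2 = (x_2/x_1)·x_1 into the budget: x_1* = m/(p_1 + p_2·(x_2/x_1)).
Numerically x_2/x_1 = 0.976046, so x_1* = 195/(6.75 + 7·0.976046) = 14.3569 and x_2* = 0.976046·14.3569 = 14.013.
Expenditure on x_2: 7·14.013 = 98.091; share = 0.503.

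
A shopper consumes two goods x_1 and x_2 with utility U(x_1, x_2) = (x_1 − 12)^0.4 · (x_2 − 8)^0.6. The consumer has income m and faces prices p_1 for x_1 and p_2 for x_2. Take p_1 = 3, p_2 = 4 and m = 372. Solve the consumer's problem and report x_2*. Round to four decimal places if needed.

Let x_1' = x_1−12, x_2' = x_2−8. MRS = (2/3)·x_2'/x_1' = p_1/p_2.
After buying the subsistence bundle (12, 8), a share 0.4 of the remaining income goes to x_1: x_1* = 12 + 0.4·(m − 12p_1 − 8p_2)/p_1.
Discretionary income = 372 − 12·3 − 8·4 = 304; x_2* = 8 + 0.6·304/4 = 53.6.

x_2* = 53.6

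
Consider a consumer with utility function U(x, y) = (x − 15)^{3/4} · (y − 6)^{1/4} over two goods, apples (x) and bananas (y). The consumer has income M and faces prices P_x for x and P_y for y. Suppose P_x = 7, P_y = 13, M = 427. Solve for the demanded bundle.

x* = 41.1429, y* = 10.6923

After buying the subsistence bundle (15, 6), a share 0.75 of the remaining income goes to x: x* = 15 + 0.75·(M − 15P_x − 6P_y)/P_x.
Discretionary income = 427 − 15·7 − 6·13 = 244; x* = 15 + 0.75·244/7 = 41.1429; y* = 6 + 0.25·244/13 = 10.6923.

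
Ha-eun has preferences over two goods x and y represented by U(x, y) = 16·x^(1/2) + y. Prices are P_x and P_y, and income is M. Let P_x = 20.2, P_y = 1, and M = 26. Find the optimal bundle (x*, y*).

x* = 0.1568, y* = 22.8317

Utility is quasi-linear in y; the FOC for x is 8/√x = P_x/P_y.
Thus x* = (8·P_y/P_x)² — independent of M — with the rest of income spent on y.
Plugging in: x* = (8·1/20.2)² = 0.1568, y* = 22.8317.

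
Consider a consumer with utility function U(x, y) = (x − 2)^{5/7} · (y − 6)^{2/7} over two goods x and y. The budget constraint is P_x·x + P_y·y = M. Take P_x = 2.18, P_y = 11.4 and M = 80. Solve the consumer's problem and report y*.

y* = 6.1815

Let x' = x−2, y' = y−6. MRS = (5/2)·y'/x' = P_x/P_y.
After buying the subsistence bundle (2, 6), a share 5/7 of the remaining income goes to x: x* = 2 + 5/7·(M − 2P_x − 6P_y)/P_x.
Discretionary income = 80 − 2·2.18 − 6·11.4 = 7.24; y* = 6 + 2/7·7.24/11.4 = 6.1815.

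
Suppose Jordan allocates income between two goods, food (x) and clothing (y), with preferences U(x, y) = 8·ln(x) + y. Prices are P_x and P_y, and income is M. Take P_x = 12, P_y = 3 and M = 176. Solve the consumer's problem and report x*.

Set MRS = P_x/P_y: (8/x)/1 = P_x/P_y.
So x*(P_x,P_y) = 8·P_y/P_x, independent of income; and y* = (M − 8·P_y)/P_y.
At the given prices: x* = 8·3/12 = 2.

x* = 2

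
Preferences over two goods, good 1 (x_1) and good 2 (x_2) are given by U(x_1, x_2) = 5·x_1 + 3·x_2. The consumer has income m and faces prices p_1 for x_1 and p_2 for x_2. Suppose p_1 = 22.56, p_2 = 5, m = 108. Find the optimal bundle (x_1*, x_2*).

Linear utility — the consumer picks whichever good has higher MU/price: 5/22.56 = 0.2216 vs 3/5 = 0.6.
x_2 gives more utility per dollar, so spend all income on x_2: x_2* = m/p_2, x_1* = 0.
Numerically: x_1* = 0, x_2* = 21.6.

x_1* = 0, x_2* = 21.6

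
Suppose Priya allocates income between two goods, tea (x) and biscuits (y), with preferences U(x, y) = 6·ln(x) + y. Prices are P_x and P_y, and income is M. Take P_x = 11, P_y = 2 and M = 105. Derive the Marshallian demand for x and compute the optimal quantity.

x* = 1.0909

Set MRS = P_x/P_y: (6/x)/1 = P_x/P_y.
So x*(P_x,P_y) = 6·P_y/P_x, independent of income; and y* = (M − 6·P_y)/P_y.
At the given prices: x* = 6·2/11 = 1.0909.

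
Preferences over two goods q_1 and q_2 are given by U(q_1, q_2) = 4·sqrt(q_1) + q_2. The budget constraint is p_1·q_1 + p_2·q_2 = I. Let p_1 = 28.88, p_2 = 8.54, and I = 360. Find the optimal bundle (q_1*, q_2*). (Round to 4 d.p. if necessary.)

MU_q_1 = 2/√q_1, MU_q_2 = 1. Tangency: 2/√q_1 = p_1/p_2.
Thus q_1* = (2·p_2/p_1)² — independent of I — with the rest of income spent on q_2.
Plugging in: q_1* = (2·8.54/28.88)² = 0.3498, q_2* = 40.9717.

q_1* = 0.3498, q_2* = 40.9717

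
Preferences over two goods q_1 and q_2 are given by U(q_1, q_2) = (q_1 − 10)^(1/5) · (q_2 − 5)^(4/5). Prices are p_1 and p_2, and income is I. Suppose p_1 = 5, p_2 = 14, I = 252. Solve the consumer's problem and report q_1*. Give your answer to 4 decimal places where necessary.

This is Cobb-Douglas in (q_1−10, q_2−5): tangency gives 0.2·p_2·(q_2−5) = 0.8·p_1·(q_1−10).
After buying the subsistence bundle (10, 5), a share 0.2 of the remaining income goes to q_1: q_1* = 10 + 0.2·(I − 10p_1 − 5p_2)/p_1.
Discretionary income = 252 − 10·5 − 5·14 = 132; q_1* = 10 + 0.2·132/5 = 15.28.

q_1* = 15.28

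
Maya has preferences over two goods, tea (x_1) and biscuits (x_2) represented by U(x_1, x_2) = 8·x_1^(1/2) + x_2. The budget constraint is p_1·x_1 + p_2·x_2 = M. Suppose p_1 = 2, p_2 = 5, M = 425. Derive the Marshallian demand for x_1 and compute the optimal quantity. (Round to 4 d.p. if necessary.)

MU_x_1 = 4/√x_1, MU_x_2 = 1. Tangency: 4/√x_1 = p_1/p_2.
Solve: √x_1 = 4·p_2/p_1, so x_1*(p_1,p_2) = (4·p_2/p_1)², and x_2* = (M − p_1·x_1*)/p_2.
Plugging in: x_1* = (4·5/2)² = 100.

x_1* = 100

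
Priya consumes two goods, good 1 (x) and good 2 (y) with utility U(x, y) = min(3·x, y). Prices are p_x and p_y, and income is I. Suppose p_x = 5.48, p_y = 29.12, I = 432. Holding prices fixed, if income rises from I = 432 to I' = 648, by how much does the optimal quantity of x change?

With perfect complements, no substitution: consume in ratio x:y = 1:3.
Budget: p_x·x + p_y·3·x = I, so (p_x + 3·p_y)·x = I.
Demand: x*(p_x,p_y,I) = I/(p_x + 3·p_y), y* = 3·I/(p_x + 3·p_y).
Here 5.48 + 3·29.12 = 92.84, giving x* = 4.6532.
At I' = 648: x* = 6.9798. Change: 6.9798 − 4.6532 = 2.3266.

Δx* = 2.3266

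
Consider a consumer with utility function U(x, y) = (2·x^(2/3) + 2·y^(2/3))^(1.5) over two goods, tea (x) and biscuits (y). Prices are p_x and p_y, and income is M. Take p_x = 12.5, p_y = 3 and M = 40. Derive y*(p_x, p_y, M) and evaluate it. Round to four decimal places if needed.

y* = 12.6072

Substitute y = (y/x)·x into the budget: x* = M/(p_x + p_y·(y/x)).
Numerically y/x = 72.337963, so x* = 40/(12.5 + 3·72.337963) = 0.1743 and y* = 72.337963·0.1743 = 12.6072.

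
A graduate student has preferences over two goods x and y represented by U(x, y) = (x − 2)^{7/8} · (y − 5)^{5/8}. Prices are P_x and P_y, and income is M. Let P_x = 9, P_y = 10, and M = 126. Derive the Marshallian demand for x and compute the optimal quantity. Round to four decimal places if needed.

x* = 5.7593

Substituting into the budget: x* = 2 + 7/12·(M − 2·P_x − 5·P_y)/P_x, and y* = 5 + 5/12·(…)/P_y.
Discretionary income = 126 − 2·9 − 5·10 = 58; x* = 2 + 7/12·58/9 = 5.7593.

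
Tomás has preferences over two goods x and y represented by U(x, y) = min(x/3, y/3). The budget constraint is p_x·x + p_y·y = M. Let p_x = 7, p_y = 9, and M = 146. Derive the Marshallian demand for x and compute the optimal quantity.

With perfect complements, no substitution: consume in ratio x:y = 3:3.
Budget: p_x·x + p_y·x = M, so (3·p_x + 3·p_y)·x = 3·M.
Demand: x*(p_x,p_y,M) = 3·M/(3·p_x + 3·p_y), y* = 3·M/(3·p_x + 3·p_y).
Here 3·7 + 3·9 = 48, giving x* = 9.125.

x* = 9.125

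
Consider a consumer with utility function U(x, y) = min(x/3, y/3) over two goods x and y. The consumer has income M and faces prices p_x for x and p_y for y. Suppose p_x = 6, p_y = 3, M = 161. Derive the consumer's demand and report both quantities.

Demand: x*(p_x,p_y,M) = 3·M/(3·p_x + 3·p_y), y* = 3·M/(3·p_x + 3·p_y).
Here 3·6 + 3·3 = 27, giving x* = 17.8889 and y* = 17.8889.

x* = 17.8889, y* = 17.8889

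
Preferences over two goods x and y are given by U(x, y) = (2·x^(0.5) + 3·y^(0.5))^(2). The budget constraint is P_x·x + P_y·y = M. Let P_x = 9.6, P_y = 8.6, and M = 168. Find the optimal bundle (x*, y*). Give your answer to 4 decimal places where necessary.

x* = 4.9834, y* = 13.972

From the CES first-order condition, (2/3)·(y/x)^(0.5) = P_x/P_y.
Hence y/x = ((3/2)·P_x/P_y)^(1/(0.5)), i.e. raised to the 2 power.
With the ratio pinned down, the budget gives x* = M/(P_x + P_y·(y/x)) and y* = (y/x)·x*.
Numerically y/x = 2.803678, so x* = 168/(9.6 + 8.6·2.803678) = 4.9834 and y* = 2.803678·4.9834 = 13.972.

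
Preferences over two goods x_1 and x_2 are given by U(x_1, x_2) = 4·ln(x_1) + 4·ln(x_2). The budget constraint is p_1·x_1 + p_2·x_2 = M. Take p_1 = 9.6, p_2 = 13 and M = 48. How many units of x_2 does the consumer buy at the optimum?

Demand: x_1*(p_1,p_2,M) = 0.5·M/p_1 and x_2* = 0.5·M/p_2.
At p_1=9.6, p_2=13, M=48: x_2* = 0.5·48/13 = 1.8462.

x_2* = 1.8462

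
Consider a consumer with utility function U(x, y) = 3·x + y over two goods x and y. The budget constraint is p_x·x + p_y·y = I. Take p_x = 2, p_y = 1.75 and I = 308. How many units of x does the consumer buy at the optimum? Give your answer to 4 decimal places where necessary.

Numerically: x* = 154, y* = 0.

x* = 154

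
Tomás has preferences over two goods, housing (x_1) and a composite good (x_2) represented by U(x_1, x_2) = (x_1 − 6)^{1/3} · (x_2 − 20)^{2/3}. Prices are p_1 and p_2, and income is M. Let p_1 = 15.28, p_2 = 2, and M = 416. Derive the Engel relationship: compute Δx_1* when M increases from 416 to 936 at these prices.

MRS = (1/2)·(x_2−20)/(x_1−6). Tangency with p_1/p_2 gives x_2−20 = 2·(p_1/p_2)·(x_1−6).
After buying the subsistence bundle (6, 20), a share 1/3 of the remaining income goes to x_1: x_1* = 6 + 1/3·(M − 6p_1 − 20p_2)/p_1.
Discretionary income = 416 − 6·15.28 − 20·2 = 284.32; x_1* = 6 + 1/3·284.32/15.28 = 12.2024.
At M' = 936: x_1* = 23.5462. Change: 23.5462 − 12.2024 = 11.3438.

Δx_1* = 11.3438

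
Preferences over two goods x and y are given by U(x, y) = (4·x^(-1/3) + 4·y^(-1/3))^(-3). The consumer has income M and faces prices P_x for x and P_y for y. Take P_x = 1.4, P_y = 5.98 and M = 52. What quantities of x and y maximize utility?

Numerically y/x = 0.336566, so x* = 52/(1.4 + 5.98·0.336566) = 15.2374 and y* = 0.336566·15.2374 = 5.1284.

x* = 15.2374, y* = 5.1284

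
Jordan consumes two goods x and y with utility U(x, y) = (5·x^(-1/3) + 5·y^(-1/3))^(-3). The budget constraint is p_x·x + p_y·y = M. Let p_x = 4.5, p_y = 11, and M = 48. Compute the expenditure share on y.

With the ratio pinned down, the budget gives x* = M/(p_x + p_y·(y/x)) and y* = (y/x)·x*.
Numerically y/x = 0.511523, so x* = 48/(4.5 + 11·0.511523) = 4.7399 and y* = 0.511523·4.7399 = 2.4246.
Expenditure on y: 11·2.4246 = 26.6704; share = 0.5556.

share on y = 0.5556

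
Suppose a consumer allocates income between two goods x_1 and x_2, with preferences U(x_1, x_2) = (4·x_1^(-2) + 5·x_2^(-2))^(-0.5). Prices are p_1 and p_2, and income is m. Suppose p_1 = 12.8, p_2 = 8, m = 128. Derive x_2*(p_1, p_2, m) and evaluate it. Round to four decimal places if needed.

x_2* = 7.0487

MU_x_1 ∝ 4·x_1^(-3), MU_x_2 ∝ 5·x_2^(-3), so MRS = (4/5)·(x_2/x_1)^(3) = p_1/p_2.
Hence x_2/x_1 = ((5/4)·p_1/p_2)^(1/(3)), i.e. raised to the 1/3 power.
With the ratio pinned down, the budget gives x_1* = m/(p_1 + p_2·(x_2/x_1)) and x_2* = (x_2/x_1)·x_1*.
Numerically x_2/x_1 = 1.259921, so x_1* = 128/(12.8 + 8·1.259921) = 5.5946 and x_2* = 1.259921·5.5946 = 7.0487.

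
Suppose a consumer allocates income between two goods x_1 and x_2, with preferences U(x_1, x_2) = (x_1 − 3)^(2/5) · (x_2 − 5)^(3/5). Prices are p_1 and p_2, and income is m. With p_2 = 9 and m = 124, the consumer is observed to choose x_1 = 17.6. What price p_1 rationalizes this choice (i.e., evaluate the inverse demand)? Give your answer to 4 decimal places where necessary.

MRS = (2/3)·(x_2−5)/(x_1−3). Tangency with p_1/p_2 gives x_2−5 = (3/2)·(p_1/p_2)·(x_1−3).
Substituting into the budget: x_1* = 3 + 0.4·(m − 3·p_1 − 5·p_2)/p_1, and x_2* = 5 + 0.6·(…)/p_2.
Set x_1* = 17.6 in the demand function and solve for p_1: p_1 = 2.

p_1 = 2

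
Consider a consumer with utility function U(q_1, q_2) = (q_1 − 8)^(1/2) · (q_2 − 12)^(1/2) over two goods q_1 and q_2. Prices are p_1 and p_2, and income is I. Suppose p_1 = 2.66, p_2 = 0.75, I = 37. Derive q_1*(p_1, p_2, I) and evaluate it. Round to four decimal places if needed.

q_1* = 9.2632

This is Cobb-Douglas in (q_1−8, q_2−12): tangency gives 0.5·p_2·(q_2−12) = 0.5·p_1·(q_1−8).
After buying the subsistence bundle (8, 12), a share 0.5 of the remaining income goes to q_1: q_1* = 8 + 0.5·(I − 8p_1 − 12p_2)/p_1.
Discretionary income = 37 − 8·2.66 − 12·0.75 = 6.72; q_1* = 8 + 0.5·6.72/2.66 = 9.2632.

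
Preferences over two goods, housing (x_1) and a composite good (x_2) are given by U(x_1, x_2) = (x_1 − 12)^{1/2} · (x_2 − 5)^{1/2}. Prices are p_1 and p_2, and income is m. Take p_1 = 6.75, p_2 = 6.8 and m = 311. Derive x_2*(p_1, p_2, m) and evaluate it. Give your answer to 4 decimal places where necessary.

Let x_1' = x_1−12, x_2' = x_2−5. MRS = x_2'/x_1' = p_1/p_2.
After buying the subsistence bundle (12, 5), a share 0.5 of the remaining income goes to x_1: x_1* = 12 + 0.5·(m − 12p_1 − 5p_2)/p_1.
Discretionary income = 311 − 12·6.75 − 5·6.8 = 196; x_2* = 5 + 0.5·196/6.8 = 19.4118.

x_2* = 19.4118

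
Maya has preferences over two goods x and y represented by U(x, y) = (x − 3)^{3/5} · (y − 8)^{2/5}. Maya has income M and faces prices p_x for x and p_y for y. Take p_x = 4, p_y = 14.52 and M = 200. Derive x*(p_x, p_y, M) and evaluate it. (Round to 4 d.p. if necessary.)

x* = 13.776

MRS = (3/2)·(y−8)/(x−3). Tangency with p_x/p_y gives y−8 = (2/3)·(p_x/p_y)·(x−3).
Substituting into the budget: x* = 3 + 0.6·(M − 3·p_x − 8·p_y)/p_x, and y* = 8 + 0.4·(…)/p_y.
Discretionary income = 200 − 3·4 − 8·14.52 = 71.84; x* = 3 + 0.6·71.84/4 = 13.776.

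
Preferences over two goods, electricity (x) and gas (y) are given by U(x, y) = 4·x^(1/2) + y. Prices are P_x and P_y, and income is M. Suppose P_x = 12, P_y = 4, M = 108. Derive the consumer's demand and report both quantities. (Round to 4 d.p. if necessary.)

x* = 0.4444, y* = 25.6667

MU_x = 2/√x, MU_y = 1. Tangency: 2/√x = P_x/P_y.
Solve: √x = 2·P_y/P_x, so x*(P_x,P_y) = (2·P_y/P_x)², and y* = (M − P_x·x*)/P_y.
Plugging in: x* = (2·4/12)² = 0.4444, y* = 25.6667.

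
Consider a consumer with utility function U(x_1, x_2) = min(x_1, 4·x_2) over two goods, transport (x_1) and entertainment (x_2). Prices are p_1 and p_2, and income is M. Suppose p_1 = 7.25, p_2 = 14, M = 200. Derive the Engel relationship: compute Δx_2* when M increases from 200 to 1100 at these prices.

Leontief preferences: the optimum is at the kink where x_1/4 = x_2/1, i.e. x_2 = (1/4)·x_1.
Budget: p_1·x_1 + p_2·(1/4)·x_1 = M, so (4·p_1 + p_2)·x_1 = 4·M.
Demand: x_1*(p_1,p_2,M) = 4·M/(4·p_1 + p_2), x_2* = M/(4·p_1 + p_2).
Here 4·7.25 + 14 = 43, giving x_2* = 4.6512.
At M' = 1100: x_2* = 25.5814. Change: 25.5814 − 4.6512 = 20.9302.

Δx_2* = 20.9302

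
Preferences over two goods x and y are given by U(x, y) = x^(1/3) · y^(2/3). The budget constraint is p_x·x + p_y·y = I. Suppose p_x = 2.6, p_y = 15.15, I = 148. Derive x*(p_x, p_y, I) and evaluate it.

MU_x/MU_y = (1/3·y)/(2/3·x); tangency sets this equal to p_x/p_y.
So 1/3·p_y·y = 2/3·p_x·x; combined with the budget, a share 1/3 of income goes to x.
Demand: x*(p_x,p_y,I) = 1/3·I/p_x and y* = 2/3·I/p_y.
At p_x=2.6, p_y=15.15, I=148: x* = 1/3·148/2.6 = 18.9744.

x* = 18.9744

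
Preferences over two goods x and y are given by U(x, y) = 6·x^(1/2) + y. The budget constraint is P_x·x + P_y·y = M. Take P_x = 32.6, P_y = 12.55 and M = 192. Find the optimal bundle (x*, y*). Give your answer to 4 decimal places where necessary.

x* = 1.3338, y* = 11.8341

Set MRS = P_x/P_y: 3·x^(−1/2) = P_x/P_y.
Solve: √x = 3·P_y/P_x, so x*(P_x,P_y) = (3·P_y/P_x)², and y* = (M − P_x·x*)/P_y.
Plugging in: x* = (3·12.55/32.6)² = 1.3338, y* = 11.8341.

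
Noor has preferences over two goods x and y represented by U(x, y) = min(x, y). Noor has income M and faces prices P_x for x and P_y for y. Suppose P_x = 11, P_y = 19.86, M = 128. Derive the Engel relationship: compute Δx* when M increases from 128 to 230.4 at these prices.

Leontief preferences: the optimum is at the kink where x/1 = y/1, i.e. y = x.
Budget: P_x·x + P_y·x = M, so (P_x + P_y)·x = M.
Demand: x*(P_x,P_y,M) = M/(P_x + P_y), y* = M/(P_x + P_y).
Here 11 + 19.86 = 30.86, giving x* = 4.1478.
At M' = 230.4: x* = 7.466. Change: 7.466 − 4.1478 = 3.3182.

Δx* = 3.3182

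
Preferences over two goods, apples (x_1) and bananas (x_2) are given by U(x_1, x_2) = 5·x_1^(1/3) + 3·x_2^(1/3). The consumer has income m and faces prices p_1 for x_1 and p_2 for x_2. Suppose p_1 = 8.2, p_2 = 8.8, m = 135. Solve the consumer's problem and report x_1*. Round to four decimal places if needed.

x_1* = 11.3648

From the CES first-order condition, (5/3)·(x_2/x_1)^(2/3) = p_1/p_2.
Solve for the ratio: x_2/x_1 = [(3/5)·p_1/p_2]^(1.5).
Substitute x_2 = (x_2/x_1)·x_1 into the budget: x_1* = m/(p_1 + p_2·(x_2/x_1)).
Numerically x_2/x_1 = 0.418046, so x_1* = 135/(8.2 + 8.8·0.418046) = 11.3648.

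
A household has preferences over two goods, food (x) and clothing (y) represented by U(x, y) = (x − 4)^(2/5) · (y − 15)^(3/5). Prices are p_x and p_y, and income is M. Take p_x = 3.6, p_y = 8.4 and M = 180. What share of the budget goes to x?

After buying the subsistence bundle (4, 15), a share 0.4 of the remaining income goes to x: x* = 4 + 0.4·(M − 4p_x − 15p_y)/p_x.
Discretionary income = 180 − 4·3.6 − 15·8.4 = 39.6; x* = 4 + 0.4·39.6/3.6 = 8.4; y* = 15 + 0.6·39.6/8.4 = 17.8286.
Expenditure on x: 3.6·8.4 = 30.24; share = 0.168.

share on x = 0.168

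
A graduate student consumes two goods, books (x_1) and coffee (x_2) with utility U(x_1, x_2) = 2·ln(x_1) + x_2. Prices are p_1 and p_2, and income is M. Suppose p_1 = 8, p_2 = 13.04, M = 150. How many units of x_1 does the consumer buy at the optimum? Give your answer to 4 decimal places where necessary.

At the given prices: x_1* = 2·13.04/8 = 3.26.

x_1* = 3.26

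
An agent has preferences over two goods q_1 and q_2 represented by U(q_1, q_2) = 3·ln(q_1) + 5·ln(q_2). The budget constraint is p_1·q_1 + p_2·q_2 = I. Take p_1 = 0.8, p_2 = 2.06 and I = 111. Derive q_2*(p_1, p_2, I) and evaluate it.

Demand: q_1*(p_1,p_2,I) = 0.375·I/p_1 and q_2* = 0.625·I/p_2.
At p_1=0.8, p_2=2.06, I=111: q_2* = 0.625·111/2.06 = 33.6772.

q_2* = 33.6772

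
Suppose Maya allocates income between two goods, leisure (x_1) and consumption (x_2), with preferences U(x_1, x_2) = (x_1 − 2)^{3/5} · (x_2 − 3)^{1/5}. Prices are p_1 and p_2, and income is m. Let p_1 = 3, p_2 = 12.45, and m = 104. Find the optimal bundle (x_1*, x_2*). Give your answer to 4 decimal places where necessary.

x_1* = 17.1625, x_2* = 4.2179

Let x_1' = x_1−2, x_2' = x_2−3. MRS = 3·x_2'/x_1' = p_1/p_2.
Substituting into the budget: x_1* = 2 + 0.75·(m − 2·p_1 − 3·p_2)/p_1, and x_2* = 3 + 0.25·(…)/p_2.
Discretionary income = 104 − 2·3 − 3·12.45 = 60.65; x_1* = 2 + 0.75·60.65/3 = 17.1625; x_2* = 3 + 0.25·60.65/12.45 = 4.2179.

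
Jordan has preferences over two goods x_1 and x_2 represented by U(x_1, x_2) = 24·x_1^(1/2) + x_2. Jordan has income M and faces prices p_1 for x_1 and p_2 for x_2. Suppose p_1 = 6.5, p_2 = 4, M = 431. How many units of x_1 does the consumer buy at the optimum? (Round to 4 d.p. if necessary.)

Solve: √x_1 = 12·p_2/p_1, so x_1*(p_1,p_2) = (12·p_2/p_1)², and x_2* = (M − p_1·x_1*)/p_2.
Plugging in: x_1* = (12·4/6.5)² = 54.5325.

x_1* = 54.5325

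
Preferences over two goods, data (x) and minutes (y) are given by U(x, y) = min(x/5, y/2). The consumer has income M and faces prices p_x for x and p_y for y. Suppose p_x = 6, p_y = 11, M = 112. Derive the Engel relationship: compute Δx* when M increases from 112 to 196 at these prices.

Demand: x*(p_x,p_y,M) = 5·M/(5·p_x + 2·p_y), y* = 2·M/(5·p_x + 2·p_y).
Here 5·6 + 2·11 = 52, giving x* = 10.7692.
At M' = 196: x* = 18.8462. Change: 18.8462 − 10.7692 = 8.0769.

Δx* = 8.0769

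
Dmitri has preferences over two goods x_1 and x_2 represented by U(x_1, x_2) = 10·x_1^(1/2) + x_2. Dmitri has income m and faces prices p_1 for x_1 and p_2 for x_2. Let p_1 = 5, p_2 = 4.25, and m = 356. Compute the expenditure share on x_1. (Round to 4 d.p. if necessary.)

share on x_1 = 0.2537

Set MRS = p_1/p_2: 5·x_1^(−1/2) = p_1/p_2.
Solve: √x_1 = 5·p_2/p_1, so x_1*(p_1,p_2) = (5·p_2/p_1)², and x_2* = (m − p_1·x_1*)/p_2.
Plugging in: x_1* = (5·4.25/5)² = 18.0625, x_2* = 62.5147.
Expenditure on x_1: 5·18.0625 = 90.3125; share = 0.2537.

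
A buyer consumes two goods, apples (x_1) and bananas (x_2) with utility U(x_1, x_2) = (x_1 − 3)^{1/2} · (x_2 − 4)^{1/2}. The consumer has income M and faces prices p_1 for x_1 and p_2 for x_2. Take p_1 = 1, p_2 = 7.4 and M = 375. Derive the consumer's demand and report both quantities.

After buying the subsistence bundle (3, 4), a share 0.5 of the remaining income goes to x_1: x_1* = 3 + 0.5·(M − 3p_1 − 4p_2)/p_1.
Discretionary income = 375 − 3·1 − 4·7.4 = 342.4; x_1* = 3 + 0.5·342.4/1 = 174.2; x_2* = 4 + 0.5·342.4/7.4 = 27.1351.

x_1* = 174.2, x_2* = 27.1351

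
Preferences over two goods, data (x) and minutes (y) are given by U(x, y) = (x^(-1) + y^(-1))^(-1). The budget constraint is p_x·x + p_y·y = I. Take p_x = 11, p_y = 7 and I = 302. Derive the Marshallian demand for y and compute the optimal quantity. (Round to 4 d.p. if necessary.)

From the CES first-order condition, (y/x)^(2) = p_x/p_y.
Solve for the ratio: y/x = [p_x/p_y]^(0.5).
With the ratio pinned down, the budget gives x* = I/(p_x + p_y·(y/x)) and y* = (y/x)·x*.
Numerically y/x = 1.253566, so x* = 302/(11 + 7·1.253566) = 15.2718 and y* = 1.253566·15.2718 = 19.1443.

y* = 19.1443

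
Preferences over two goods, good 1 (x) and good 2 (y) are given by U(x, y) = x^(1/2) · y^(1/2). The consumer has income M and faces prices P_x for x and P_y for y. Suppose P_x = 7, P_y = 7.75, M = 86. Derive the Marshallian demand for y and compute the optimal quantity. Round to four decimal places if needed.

y* = 5.5484

MU_x/MU_y = (0.5·y)/(0.5·x); tangency sets this equal to P_x/P_y.
So 0.5·P_y·y = 0.5·P_x·x; combined with the budget, a share 0.5 of income goes to x.
Demand: x*(P_x,P_y,M) = 0.5·M/P_x and y* = 0.5·M/P_y.
At P_x=7, P_y=7.75, M=86: y* = 0.5·86/7.75 = 5.5484.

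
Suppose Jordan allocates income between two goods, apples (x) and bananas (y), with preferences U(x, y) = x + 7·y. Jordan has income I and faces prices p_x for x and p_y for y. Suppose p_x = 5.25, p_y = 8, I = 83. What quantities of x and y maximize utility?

x* = 0, y* = 10.375

Perfect substitutes: compare marginal utility per dollar. 1/p_x vs 7/p_y → 0.1905 vs 0.875.
y gives more utility per dollar, so spend all income on y: y* = I/p_y, x* = 0.
Numerically: x* = 0, y* = 10.375.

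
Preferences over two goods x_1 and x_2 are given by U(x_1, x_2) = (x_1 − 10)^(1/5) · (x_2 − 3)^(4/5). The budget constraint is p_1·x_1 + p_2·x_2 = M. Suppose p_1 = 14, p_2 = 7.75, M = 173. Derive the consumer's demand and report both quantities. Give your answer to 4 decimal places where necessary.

x_1* = 10.1393, x_2* = 4.0065

MRS = (1/4)·(x_2−3)/(x_1−10). Tangency with p_1/p_2 gives x_2−3 = 4·(p_1/p_2)·(x_1−10).
After buying the subsistence bundle (10, 3), a share 0.2 of the remaining income goes to x_1: x_1* = 10 + 0.2·(M − 10p_1 − 3p_2)/p_1.
Discretionary income = 173 − 10·14 − 3·7.75 = 9.75; x_1* = 10 + 0.2·9.75/14 = 10.1393; x_2* = 3 + 0.8·9.75/7.75 = 4.0065.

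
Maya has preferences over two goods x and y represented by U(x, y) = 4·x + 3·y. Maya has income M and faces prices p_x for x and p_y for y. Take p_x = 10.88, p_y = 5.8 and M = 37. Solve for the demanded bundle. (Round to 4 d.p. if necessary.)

x* = 0, y* = 6.3793

Numerically: x* = 0, y* = 6.3793.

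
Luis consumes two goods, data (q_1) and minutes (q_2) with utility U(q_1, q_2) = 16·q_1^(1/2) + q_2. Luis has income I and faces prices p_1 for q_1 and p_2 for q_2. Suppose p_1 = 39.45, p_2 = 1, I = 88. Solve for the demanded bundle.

MU_q_1 = 8/√q_1, MU_q_2 = 1. Tangency: 8/√q_1 = p_1/p_2.
Solve: √q_1 = 8·p_2/p_1, so q_1*(p_1,p_2) = (8·p_2/p_1)², and q_2* = (I − p_1·q_1*)/p_2.
Plugging in: q_1* = (8·1/39.45)² = 0.0411, q_2* = 86.3777.

q_1* = 0.0411, q_2* = 86.3777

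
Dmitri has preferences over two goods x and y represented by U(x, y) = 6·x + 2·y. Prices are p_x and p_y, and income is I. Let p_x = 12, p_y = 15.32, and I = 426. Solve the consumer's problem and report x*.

x gives more utility per dollar, so spend all income on x: x* = I/p_x, y* = 0.
Numerically: x* = 35.5, y* = 0.

x* = 35.5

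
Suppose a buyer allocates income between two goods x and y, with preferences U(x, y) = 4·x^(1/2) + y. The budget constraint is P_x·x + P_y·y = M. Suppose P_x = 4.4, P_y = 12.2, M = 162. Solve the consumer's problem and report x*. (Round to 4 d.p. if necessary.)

Set MRS = P_x/P_y: 2·x^(−1/2) = P_x/P_y.
Thus x* = (2·P_y/P_x)² — independent of M — with the rest of income spent on y.
Plugging in: x* = (2·12.2/4.4)² = 30.7521.

x* = 30.7521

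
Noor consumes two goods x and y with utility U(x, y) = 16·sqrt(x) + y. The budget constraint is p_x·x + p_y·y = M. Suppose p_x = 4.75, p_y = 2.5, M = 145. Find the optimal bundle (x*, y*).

Set MRS = p_x/p_y: 8·x^(−1/2) = p_x/p_y.
Thus x* = (8·p_y/p_x)² — independent of M — with the rest of income spent on y.
Plugging in: x* = (8·2.5/4.75)² = 17.7285, y* = 24.3158.

x* = 17.7285, y* = 24.3158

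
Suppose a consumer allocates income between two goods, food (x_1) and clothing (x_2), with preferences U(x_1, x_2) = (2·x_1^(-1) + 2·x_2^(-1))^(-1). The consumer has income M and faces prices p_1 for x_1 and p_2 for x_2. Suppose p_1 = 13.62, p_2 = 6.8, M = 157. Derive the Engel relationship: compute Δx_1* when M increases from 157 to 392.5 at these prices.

Δx_1* = 10.1318

MRS = MU_x_1/MU_x_2 = (x_2/x_1)^(2). Set equal to p_1/p_2.
Solve for the ratio: x_2/x_1 = [p_1/p_2]^(0.5).
Substitute x_2 = (x_2/x_1)·x_1 into the budget: x_1* = M/(p_1 + p_2·(x_2/x_1)).
Numerically x_2/x_1 = 1.415253, so x_1* = 157/(13.62 + 6.8·1.415253) = 6.7545.
At M' = 392.5: x_1* = 16.8863. Change: 16.8863 − 6.7545 = 10.1318.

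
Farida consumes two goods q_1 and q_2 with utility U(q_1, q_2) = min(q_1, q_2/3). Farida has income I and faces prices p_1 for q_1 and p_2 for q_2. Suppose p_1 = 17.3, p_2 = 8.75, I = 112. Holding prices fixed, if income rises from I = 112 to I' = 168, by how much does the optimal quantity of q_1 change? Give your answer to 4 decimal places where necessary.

Leontief preferences: the optimum is at the kink where q_1/1 = q_2/3, i.e. q_2 = 3·q_1.
Budget: p_1·q_1 + p_2·3·q_1 = I, so (p_1 + 3·p_2)·q_1 = I.
Demand: q_1*(p_1,p_2,I) = I/(p_1 + 3·p_2), q_2* = 3·I/(p_1 + 3·p_2).
Here 17.3 + 3·8.75 = 43.55, giving q_1* = 2.5718.
At I' = 168: q_1* = 3.8576. Change: 3.8576 − 2.5718 = 1.2859.

Δq_1* = 1.2859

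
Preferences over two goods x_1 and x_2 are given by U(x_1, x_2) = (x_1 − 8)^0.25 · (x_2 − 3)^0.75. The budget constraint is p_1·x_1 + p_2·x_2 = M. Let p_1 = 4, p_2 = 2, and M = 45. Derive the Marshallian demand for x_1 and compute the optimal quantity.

x_1* = 8.4375

Let x_1' = x_1−8, x_2' = x_2−3. MRS = (1/3)·x_2'/x_1' = p_1/p_2.
After buying the subsistence bundle (8, 3), a share 0.25 of the remaining income goes to x_1: x_1* = 8 + 0.25·(M − 8p_1 − 3p_2)/p_1.
Discretionary income = 45 − 8·4 − 3·2 = 7; x_1* = 8 + 0.25·7/4 = 8.4375.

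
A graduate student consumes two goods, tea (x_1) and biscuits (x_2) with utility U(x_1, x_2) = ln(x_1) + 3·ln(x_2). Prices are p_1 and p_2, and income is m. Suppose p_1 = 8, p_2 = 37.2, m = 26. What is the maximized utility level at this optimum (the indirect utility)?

Demand: x_1*(p_1,p_2,m) = 0.25·m/p_1 and x_2* = 0.75·m/p_2.
At p_1=8, p_2=37.2, m=26: x_1* = 0.25·26/8 = 0.8125, x_2* = 0.5242.
Utility at the optimum: U(0.8125, 0.5242) = -2.1453.

V = -2.1453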